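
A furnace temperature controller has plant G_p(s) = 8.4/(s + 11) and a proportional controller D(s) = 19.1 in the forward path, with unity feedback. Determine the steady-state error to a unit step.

0.0642

The loop is type 0. Static position error constant K_pos = D(0)·G_p(0) = 19.1·0.7636 = 14.59.
Steady-state error to a unit step: e_ss = 1/(1+K_pos) = 1/15.59 = 0.0642.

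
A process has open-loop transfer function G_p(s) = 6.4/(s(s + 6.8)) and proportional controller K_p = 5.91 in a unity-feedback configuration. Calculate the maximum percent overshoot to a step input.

The closed-loop denominator s² + 6.8s + 37.82 gives ω_n = √37.82 = 6.15 and ζ = 6.8/(2ω_n) = 0.5528.
%OS = 100·exp(−πζ/√(1−ζ²)) = 100·exp(−π·0.5528/√0.6944) = 12.4%.

12.4%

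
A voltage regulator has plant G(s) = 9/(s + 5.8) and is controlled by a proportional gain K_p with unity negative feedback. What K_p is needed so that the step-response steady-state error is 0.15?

Steady-state error for a unit step on this type-0 loop is 1/(1 + K_p·G(0)).
G(0) = 1.552. Require 1/(1 + K_p·1.552) = 0.15, so 1 + 1.552·K_p = 6.667.
K_p = (6.667 − 1)/1.552 = 3.65.

K_p = 3.65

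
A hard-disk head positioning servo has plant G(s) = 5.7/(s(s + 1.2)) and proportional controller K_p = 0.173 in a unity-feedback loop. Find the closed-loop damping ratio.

ζ = 0.604

With unity feedback the closed-loop characteristic equation is s² + 1.2s + 0.173·5.7 = s² + 1.2s + 0.9861 = 0.
So ω_n² = 0.9861 ⇒ ω_n = 0.993 rad/s, and ζ = 1.2/(2ω_n) = 0.604.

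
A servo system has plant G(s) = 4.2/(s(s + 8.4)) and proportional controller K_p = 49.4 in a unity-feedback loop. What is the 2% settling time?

T_s ≈ 0.952 s

The closed-loop denominator s² + 8.4s + 207.5 gives ω_n = √207.5 = 14.4 and ζ = 8.4/(2ω_n) = 0.2916.
2% settling time T_s ≈ 4/(ζω_n) = 4/4.2 = 0.952 s.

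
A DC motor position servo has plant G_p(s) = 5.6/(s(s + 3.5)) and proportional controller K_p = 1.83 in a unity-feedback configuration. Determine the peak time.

T_p = 1.17 s

From 1 + K_pG_p(s) = 0: s² + 3.5s + 10.25 = 0 ⇒ ω_n = 3.201, ζ = 0.5467.
Damped frequency ω_d = ω_n√(1−ζ²) = 2.681 rad/s, so peak time T_p = π/ω_d = 1.17 s.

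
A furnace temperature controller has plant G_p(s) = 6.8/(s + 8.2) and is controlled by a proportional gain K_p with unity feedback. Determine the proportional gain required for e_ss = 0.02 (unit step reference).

K_p = 59.1

Steady-state error for a unit step on this type-0 loop is 1/(1 + K_p·G_p(0)).
G_p(0) = 0.8293. Require 1/(1 + K_p·0.8293) = 0.02, so 1 + 0.8293·K_p = 50.
K_p = (50 − 1)/0.8293 = 59.1.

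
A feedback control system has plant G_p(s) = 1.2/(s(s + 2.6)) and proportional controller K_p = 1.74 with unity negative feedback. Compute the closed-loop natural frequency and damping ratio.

ω_n = 1.44 rad/s, ζ = 0.9

With unity feedback the closed-loop characteristic equation is s² + 2.6s + 1.74·1.2 = s² + 2.6s + 2.088 = 0.
Matching s² + 2ζω_n s + ω_n²: ω_n = √2.088 = 1.445 rad/s and 2ζω_n = 2.6, so ζ = 2.6/(2·1.445) = 0.9.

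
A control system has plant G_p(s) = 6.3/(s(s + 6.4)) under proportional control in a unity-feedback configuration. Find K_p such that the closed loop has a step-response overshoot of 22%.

From %OS = 100·exp(−πζ/√(1−ζ²)) = 22%, ζ = −ln(0.22)/√(π²+ln²(0.22)) = 0.4342.
Characteristic equation s² + 6.4s + 6.3K_p = 0 gives ζ = 6.4/(2√(6.3K_p)).
Setting ζ = 0.4342: √(6.3K_p) = 6.4/(2·0.4342) = 7.37, so K_p = 54.32/6.3 = 8.62.

K_p = 8.62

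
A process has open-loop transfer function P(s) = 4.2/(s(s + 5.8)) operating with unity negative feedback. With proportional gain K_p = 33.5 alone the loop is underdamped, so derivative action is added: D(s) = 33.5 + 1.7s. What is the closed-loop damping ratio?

Forward path: (33.5 + 1.7s)·4.2/(s(s+5.8)). The closed-loop characteristic equation is s² + (5.8 + 4.2·1.7)s + 4.2·33.5 = 0.
That is s² + 12.94s + 140.7 = 0, so ω_n = 11.86 rad/s and ζ = 12.94/(2·11.86) = 0.5455.

ζ = 0.545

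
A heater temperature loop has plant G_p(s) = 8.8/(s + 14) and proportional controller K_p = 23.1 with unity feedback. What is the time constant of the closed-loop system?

τ = 0.0046 s

Closed-loop transfer function: T(s) = K_p·G_p(s)/(1 + K_p·G_p(s)) = 203.3/(s + 14 + 203.3) = 203.3/(s + 217.3).
Time constant τ = 1/217.3 = 0.0046 s.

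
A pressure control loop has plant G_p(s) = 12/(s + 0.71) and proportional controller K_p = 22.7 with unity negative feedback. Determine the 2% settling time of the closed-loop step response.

Closed-loop transfer function: T(s) = K_p·G_p(s)/(1 + K_p·G_p(s)) = 272.4/(s + 0.71 + 272.4) = 272.4/(s + 273.1).
Time constant τ = 1/273.1 = 0.003662 s, so the 2% settling time is about 4τ = 0.0146 s.

T_s ≈ 0.0146 s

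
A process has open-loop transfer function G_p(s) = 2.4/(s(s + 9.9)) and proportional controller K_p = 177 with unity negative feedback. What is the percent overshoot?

46%

Closed-loop characteristic equation: s² + 9.9s + 424.8 = 0, so ω_n = 20.61 rad/s and ζ = 9.9/(2·20.61) = 0.2402.
%OS = 100·exp(−πζ/√(1−ζ²)) = 100·exp(−π·0.2402/√0.9423) = 46%.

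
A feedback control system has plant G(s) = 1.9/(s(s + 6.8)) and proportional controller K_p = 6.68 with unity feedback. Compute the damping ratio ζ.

The closed-loop denominator is s(s+6.8) + 6.68·1.9 = s² + 6.8s + 12.69.
Matching s² + 2ζω_n s + ω_n²: ω_n = √12.69 = 3.563 rad/s and 2ζω_n = 6.8, so ζ = 6.8/(2·3.563) = 0.954.

ζ = 0.954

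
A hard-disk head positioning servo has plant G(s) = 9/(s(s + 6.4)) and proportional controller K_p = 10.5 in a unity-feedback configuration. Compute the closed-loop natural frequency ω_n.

1 + K_p·G(s) = 0 gives s² + 6.4s + 94.5 = 0.
So ω_n² = 94.5 ⇒ ω_n = 9.721 rad/s, and ζ = 6.4/(2ω_n) = 0.329.

ω_n = 9.72 rad/s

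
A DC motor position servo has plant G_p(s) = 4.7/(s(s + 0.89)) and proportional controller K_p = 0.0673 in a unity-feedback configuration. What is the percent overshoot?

The closed-loop denominator s² + 0.89s + 0.3163 gives ω_n = √0.3163 = 0.5624 and ζ = 0.89/(2ω_n) = 0.7912.
%OS = 100·exp(−πζ/√(1−ζ²)) = 100·exp(−π·0.7912/√0.374) = 1.72%.

1.72%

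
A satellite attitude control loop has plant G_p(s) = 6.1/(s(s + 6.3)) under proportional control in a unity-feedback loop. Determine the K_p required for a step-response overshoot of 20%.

K_p = 7.82

From %OS = 100·exp(−πζ/√(1−ζ²)) = 20%, ζ = −ln(0.2)/√(π²+ln²(0.2)) = 0.4559.
Characteristic equation s² + 6.3s + 6.1K_p = 0 gives ζ = 6.3/(2√(6.1K_p)).
Setting ζ = 0.4559: √(6.1K_p) = 6.3/(2·0.4559) = 6.909, so K_p = 47.73/6.1 = 7.82.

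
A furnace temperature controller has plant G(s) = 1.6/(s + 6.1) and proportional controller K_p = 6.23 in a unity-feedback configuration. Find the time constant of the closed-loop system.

Closed-loop transfer function: T(s) = K_p·G(s)/(1 + K_p·G(s)) = 9.968/(s + 6.1 + 9.968) = 9.968/(s + 16.07).
Time constant τ = 1/16.07 = 0.0622 s.

τ = 0.0622 s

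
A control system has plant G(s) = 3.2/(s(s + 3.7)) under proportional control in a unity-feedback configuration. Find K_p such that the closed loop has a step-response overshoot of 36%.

K_p = 11.2

From %OS = 100·exp(−πζ/√(1−ζ²)) = 36%, ζ = −ln(0.36)/√(π²+ln²(0.36)) = 0.3093.
Characteristic equation s² + 3.7s + 3.2K_p = 0 gives ζ = 3.7/(2√(3.2K_p)).
Setting ζ = 0.3093: √(3.2K_p) = 3.7/(2·0.3093) = 5.982, so K_p = 35.78/3.2 = 11.2.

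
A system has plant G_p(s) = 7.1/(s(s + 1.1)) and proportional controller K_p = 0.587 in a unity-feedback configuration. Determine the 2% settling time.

From 1 + K_pG_p(s) = 0: s² + 1.1s + 4.168 = 0 ⇒ ω_n = 2.041, ζ = 0.2694.
2% settling time T_s ≈ 4/(ζω_n) = 4/0.55 = 7.27 s.

T_s ≈ 7.27 s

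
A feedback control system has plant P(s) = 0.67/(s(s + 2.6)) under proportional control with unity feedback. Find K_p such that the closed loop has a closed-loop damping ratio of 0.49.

Closed-loop characteristic equation: s² + 2.6s + K_p·0.67 = 0.
So ω_n = √(0.67K_p) and 2ζω_n = 2.6, giving ζ = 2.6/(2√(0.67K_p)).
Setting ζ = 0.49: √(0.67K_p) = 2.6/(2·0.49) = 2.653, so K_p = 7.039/0.67 = 10.5.

K_p = 10.5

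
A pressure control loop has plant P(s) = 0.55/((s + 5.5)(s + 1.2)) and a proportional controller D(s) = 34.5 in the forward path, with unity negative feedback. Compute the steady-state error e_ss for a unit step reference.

The loop is type 0. Static position error constant K_pos = D(0)·P(0) = 34.5·0.08333 = 2.875.
Steady-state error to a unit step: e_ss = 1/(1+K_pos) = 1/3.875 = 0.258.

0.258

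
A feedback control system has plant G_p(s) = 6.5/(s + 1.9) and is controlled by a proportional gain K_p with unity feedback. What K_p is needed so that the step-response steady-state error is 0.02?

For a type-0 loop with proportional control, e_ss = 1/(1 + K_p·G_p(0)).
G_p(0) = 3.421. Require 1/(1 + K_p·3.421) = 0.02, so 1 + 3.421·K_p = 50.
K_p = (50 − 1)/3.421 = 14.3.

K_p = 14.3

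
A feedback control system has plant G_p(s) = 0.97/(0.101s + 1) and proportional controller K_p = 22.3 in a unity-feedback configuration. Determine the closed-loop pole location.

s = -224.1

Closed loop: T(s) = K_p·G_p/(1+K_p·G_p) = 21.63/(0.101s + 1 + 21.63), with pole at s = −(1 + 21.63)/0.101 = −224.1.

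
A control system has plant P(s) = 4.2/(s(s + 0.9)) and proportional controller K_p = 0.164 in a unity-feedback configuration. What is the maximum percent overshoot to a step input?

From 1 + K_pP(s) = 0: s² + 0.9s + 0.6888 = 0 ⇒ ω_n = 0.8299, ζ = 0.5422.
%OS = 100·exp(−πζ/√(1−ζ²)) = 100·exp(−π·0.5422/√0.706) = 13.2%.

13.2%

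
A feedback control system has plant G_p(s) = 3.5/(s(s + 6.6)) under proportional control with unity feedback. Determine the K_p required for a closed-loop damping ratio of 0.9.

Closed-loop characteristic equation: s² + 6.6s + K_p·3.5 = 0.
So ω_n = √(3.5K_p) and 2ζω_n = 6.6, giving ζ = 6.6/(2√(3.5K_p)).
Setting ζ = 0.9: √(3.5K_p) = 6.6/(2·0.9) = 3.667, so K_p = 13.44/3.5 = 3.84.

K_p = 3.84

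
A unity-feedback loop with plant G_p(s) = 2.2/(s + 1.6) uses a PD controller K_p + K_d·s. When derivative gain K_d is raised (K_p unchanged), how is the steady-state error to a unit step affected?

unchanged

At s = 0 the derivative term contributes nothing: C(0) = K_p regardless of K_d, so K_pos = K_p·G_p(0) and e_ss are unchanged.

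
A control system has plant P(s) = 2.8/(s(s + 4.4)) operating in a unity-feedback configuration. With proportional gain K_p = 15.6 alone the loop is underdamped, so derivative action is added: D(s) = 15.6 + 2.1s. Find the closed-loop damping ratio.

Forward path: (15.6 + 2.1s)·2.8/(s(s+4.4)). The closed-loop characteristic equation is s² + (4.4 + 2.8·2.1)s + 2.8·15.6 = 0.
That is s² + 10.28s + 43.68 = 0, so ω_n = 6.609 rad/s and ζ = 10.28/(2·6.609) = 0.7777.

ζ = 0.778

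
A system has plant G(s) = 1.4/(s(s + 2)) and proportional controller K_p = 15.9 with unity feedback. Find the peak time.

T_p = 0.681 s

Closed-loop characteristic equation: s² + 2s + 22.26 = 0, so ω_n = 4.718 rad/s and ζ = 2/(2·4.718) = 0.212.
Damped frequency ω_d = ω_n√(1−ζ²) = 4.611 rad/s, so peak time T_p = π/ω_d = 0.681 s.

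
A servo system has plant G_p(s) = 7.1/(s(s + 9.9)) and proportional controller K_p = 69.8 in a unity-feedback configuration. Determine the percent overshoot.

48.8%

Closed-loop characteristic equation: s² + 9.9s + 495.6 = 0, so ω_n = 22.26 rad/s and ζ = 9.9/(2·22.26) = 0.2224.
%OS = 100·exp(−πζ/√(1−ζ²)) = 100·exp(−π·0.2224/√0.9506) = 48.8%.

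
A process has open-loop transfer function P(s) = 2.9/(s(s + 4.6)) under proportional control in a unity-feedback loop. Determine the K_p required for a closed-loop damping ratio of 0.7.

K_p = 3.72

Closed-loop characteristic equation: s² + 4.6s + K_p·2.9 = 0.
So ω_n = √(2.9K_p) and 2ζω_n = 4.6, giving ζ = 4.6/(2√(2.9K_p)).
Setting ζ = 0.7: √(2.9K_p) = 4.6/(2·0.7) = 3.286, so K_p = 10.8/2.9 = 3.72.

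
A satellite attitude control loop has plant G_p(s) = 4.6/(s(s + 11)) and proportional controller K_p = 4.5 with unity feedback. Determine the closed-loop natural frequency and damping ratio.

The closed-loop denominator is s(s+11) + 4.5·4.6 = s² + 11s + 20.7.
So ω_n² = 20.7 ⇒ ω_n = 4.55 rad/s, and ζ = 11/(2ω_n) = 1.21.

ω_n = 4.55 rad/s, ζ = 1.21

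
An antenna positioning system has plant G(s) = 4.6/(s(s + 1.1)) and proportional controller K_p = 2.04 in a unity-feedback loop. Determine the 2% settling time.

T_s ≈ 7.27 s

The closed-loop denominator s² + 1.1s + 9.384 gives ω_n = √9.384 = 3.063 and ζ = 1.1/(2ω_n) = 0.1795.
2% settling time T_s ≈ 4/(ζω_n) = 4/0.55 = 7.27 s.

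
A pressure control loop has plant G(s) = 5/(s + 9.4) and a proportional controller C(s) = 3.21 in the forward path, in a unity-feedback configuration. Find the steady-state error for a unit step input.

The loop is type 0. Static position error constant K_pos = C(0)·G(0) = 3.21·0.5319 = 1.707.
Steady-state error to a unit step: e_ss = 1/(1+K_pos) = 1/2.707 = 0.369.

0.369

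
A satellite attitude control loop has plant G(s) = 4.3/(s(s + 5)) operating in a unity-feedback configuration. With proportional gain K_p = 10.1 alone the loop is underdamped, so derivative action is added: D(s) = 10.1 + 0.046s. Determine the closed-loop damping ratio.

Forward path: (10.1 + 0.046s)·4.3/(s(s+5)). The closed-loop characteristic equation is s² + (5 + 4.3·0.046)s + 4.3·10.1 = 0.
That is s² + 5.198s + 43.43 = 0, so ω_n = 6.59 rad/s and ζ = 5.198/(2·6.59) = 0.3944.

ζ = 0.394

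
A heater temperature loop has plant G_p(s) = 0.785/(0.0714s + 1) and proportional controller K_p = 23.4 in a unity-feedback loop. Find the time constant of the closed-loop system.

τ = 0.00369 s

Closed loop: T(s) = K_p·G_p/(1+K_p·G_p) = 18.37/(0.0714s + 1 + 18.37), with pole at s = −(1 + 18.37)/0.0714 = −271.3.
Closed-loop time constant τ = 1/271.3 = 0.00369 s.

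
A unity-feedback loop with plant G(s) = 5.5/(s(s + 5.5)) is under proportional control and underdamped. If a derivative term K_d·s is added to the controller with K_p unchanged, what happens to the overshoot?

decrease

The derivative term adds K·K_d to the s-coefficient of the characteristic equation, raising 2ζω_n while ω_n is unchanged; ζ increases, so overshoot decreases.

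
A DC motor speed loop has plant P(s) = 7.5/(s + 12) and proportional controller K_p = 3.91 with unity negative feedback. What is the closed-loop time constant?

τ = 0.0242 s

Closed-loop transfer function: T(s) = K_p·P(s)/(1 + K_p·P(s)) = 29.33/(s + 12 + 29.33) = 29.33/(s + 41.33).
Time constant τ = 1/41.33 = 0.0242 s.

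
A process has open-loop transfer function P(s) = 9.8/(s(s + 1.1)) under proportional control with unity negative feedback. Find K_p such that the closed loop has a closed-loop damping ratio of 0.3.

K_p = 0.343

Closed-loop characteristic equation: s² + 1.1s + K_p·9.8 = 0.
So ω_n = √(9.8K_p) and 2ζω_n = 1.1, giving ζ = 1.1/(2√(9.8K_p)).
Setting ζ = 0.3: √(9.8K_p) = 1.1/(2·0.3) = 1.833, so K_p = 3.361/9.8 = 0.343.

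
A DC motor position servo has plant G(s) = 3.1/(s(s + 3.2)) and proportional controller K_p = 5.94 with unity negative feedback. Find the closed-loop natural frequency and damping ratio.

1 + K_p·G(s) = 0 gives s² + 3.2s + 18.41 = 0.
So ω_n² = 18.41 ⇒ ω_n = 4.291 rad/s, and ζ = 3.2/(2ω_n) = 0.373.

ω_n = 4.29 rad/s, ζ = 0.373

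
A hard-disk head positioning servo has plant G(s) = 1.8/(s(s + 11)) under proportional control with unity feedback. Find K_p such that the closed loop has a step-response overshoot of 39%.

From %OS = 100·exp(−πζ/√(1−ζ²)) = 39%, ζ = −ln(0.39)/√(π²+ln²(0.39)) = 0.2871.
Characteristic equation s² + 11s + 1.8K_p = 0 gives ζ = 11/(2√(1.8K_p)).
Setting ζ = 0.2871: √(1.8K_p) = 11/(2·0.2871) = 19.16, so K_p = 367/1.8 = 204.

K_p = 204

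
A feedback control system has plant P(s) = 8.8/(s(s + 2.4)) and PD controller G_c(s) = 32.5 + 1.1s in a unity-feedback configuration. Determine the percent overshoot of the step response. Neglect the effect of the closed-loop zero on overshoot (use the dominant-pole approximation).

30.1%

Forward path: (32.5 + 1.1s)·8.8/(s(s+2.4)). The closed-loop characteristic equation is s² + (2.4 + 8.8·1.1)s + 8.8·32.5 = 0.
That is s² + 12.08s + 286 = 0, so ω_n = 16.91 rad/s and ζ = 12.08/(2·16.91) = 0.3572.
%OS = 100·exp(−πζ/√(1−ζ²)) = 30.1%.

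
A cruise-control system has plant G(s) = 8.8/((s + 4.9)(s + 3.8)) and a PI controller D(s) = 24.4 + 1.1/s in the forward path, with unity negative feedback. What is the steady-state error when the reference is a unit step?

0

The open loop D(s)G(s) has a pole at the origin (type 1), so the static position error constant is infinite and e_ss = 1/(1+∞) = 0.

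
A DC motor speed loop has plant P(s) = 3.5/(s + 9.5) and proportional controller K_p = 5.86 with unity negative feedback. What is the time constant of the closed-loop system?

Closed-loop transfer function: T(s) = K_p·P(s)/(1 + K_p·P(s)) = 20.51/(s + 9.5 + 20.51) = 20.51/(s + 30.01).
Time constant τ = 1/30.01 = 0.0333 s.

τ = 0.0333 s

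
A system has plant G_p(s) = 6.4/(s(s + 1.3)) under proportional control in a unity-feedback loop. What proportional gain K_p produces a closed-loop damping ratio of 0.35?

Closed-loop characteristic equation: s² + 1.3s + K_p·6.4 = 0.
So ω_n = √(6.4K_p) and 2ζω_n = 1.3, giving ζ = 1.3/(2√(6.4K_p)).
Setting ζ = 0.35: √(6.4K_p) = 1.3/(2·0.35) = 1.857, so K_p = 3.449/6.4 = 0.539.

K_p = 0.539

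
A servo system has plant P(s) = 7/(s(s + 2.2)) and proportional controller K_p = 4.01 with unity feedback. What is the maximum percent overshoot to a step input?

The closed-loop denominator s² + 2.2s + 28.07 gives ω_n = √28.07 = 5.298 and ζ = 2.2/(2ω_n) = 0.2076.
%OS = 100·exp(−πζ/√(1−ζ²)) = 100·exp(−π·0.2076/√0.9569) = 51.3%.

51.3%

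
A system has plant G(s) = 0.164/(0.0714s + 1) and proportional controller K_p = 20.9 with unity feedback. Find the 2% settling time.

Closed loop: T(s) = K_p·G/(1+K_p·G) = 3.428/(0.0714s + 1 + 3.428), with pole at s = −(1 + 3.428)/0.0714 = −62.01.
τ = 1/62.01 = 0.01613 s, so 2% settling time ≈ 4τ = 0.0645 s.

T_s ≈ 0.0645 s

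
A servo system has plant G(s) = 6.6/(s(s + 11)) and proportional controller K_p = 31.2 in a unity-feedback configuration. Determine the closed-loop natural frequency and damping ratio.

ω_n = 14.3 rad/s, ζ = 0.383

With unity feedback the closed-loop characteristic equation is s² + 11s + 31.2·6.6 = s² + 11s + 205.9 = 0.
So ω_n² = 205.9 ⇒ ω_n = 14.35 rad/s, and ζ = 11/(2ω_n) = 0.383.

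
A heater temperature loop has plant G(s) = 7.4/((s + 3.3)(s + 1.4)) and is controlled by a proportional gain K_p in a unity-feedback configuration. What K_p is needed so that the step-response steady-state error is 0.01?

K_p = 61.8

Steady-state error for a unit step on this type-0 loop is 1/(1 + K_p·G(0)).
G(0) = 1.602. Require 1/(1 + K_p·1.602) = 0.01, so 1 + 1.602·K_p = 100.
K_p = (100 − 1)/1.602 = 61.8.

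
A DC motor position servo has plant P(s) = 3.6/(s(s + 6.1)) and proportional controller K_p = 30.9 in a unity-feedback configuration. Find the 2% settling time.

T_s ≈ 1.31 s

Closed-loop characteristic equation: s² + 6.1s + 111.2 = 0, so ω_n = 10.55 rad/s and ζ = 6.1/(2·10.55) = 0.2892.
2% settling time T_s ≈ 4/(ζω_n) = 4/3.05 = 1.31 s.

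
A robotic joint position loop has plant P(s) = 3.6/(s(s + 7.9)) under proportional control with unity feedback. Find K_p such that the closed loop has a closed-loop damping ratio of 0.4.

K_p = 27.1

Closed-loop characteristic equation: s² + 7.9s + K_p·3.6 = 0.
So ω_n = √(3.6K_p) and 2ζω_n = 7.9, giving ζ = 7.9/(2√(3.6K_p)).
Setting ζ = 0.4: √(3.6K_p) = 7.9/(2·0.4) = 9.875, so K_p = 97.52/3.6 = 27.1.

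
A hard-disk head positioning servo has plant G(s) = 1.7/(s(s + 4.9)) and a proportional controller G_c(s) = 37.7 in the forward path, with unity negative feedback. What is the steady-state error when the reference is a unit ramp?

The loop has one pole at the origin (type 1). Velocity error constant K_v = lim_{s→0} s·G_c(s)G(s) = 37.7·1.7/4.9 = 13.08.
Steady-state error to a unit ramp: e_ss = 1/K_v = 0.0765.

0.0765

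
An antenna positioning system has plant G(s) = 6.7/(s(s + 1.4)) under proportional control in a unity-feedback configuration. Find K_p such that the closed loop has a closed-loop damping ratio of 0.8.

Closed-loop characteristic equation: s² + 1.4s + K_p·6.7 = 0.
So ω_n = √(6.7K_p) and 2ζω_n = 1.4, giving ζ = 1.4/(2√(6.7K_p)).
Setting ζ = 0.8: √(6.7K_p) = 1.4/(2·0.8) = 0.875, so K_p = 0.7656/6.7 = 0.114.

K_p = 0.114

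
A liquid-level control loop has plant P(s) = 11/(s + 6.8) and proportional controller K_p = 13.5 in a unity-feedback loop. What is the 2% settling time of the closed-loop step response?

Closed-loop transfer function: T(s) = K_p·P(s)/(1 + K_p·P(s)) = 148.5/(s + 6.8 + 148.5) = 148.5/(s + 155.3).
Time constant τ = 1/155.3 = 0.006439 s, so the 2% settling time is about 4τ = 0.0258 s.

T_s ≈ 0.0258 s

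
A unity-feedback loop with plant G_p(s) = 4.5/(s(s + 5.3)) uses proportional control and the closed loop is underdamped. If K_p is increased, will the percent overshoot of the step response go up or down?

Characteristic equation s² + 5.3s + K_p·4.5 = 0: raising K_p raises ω_n while 2ζω_n = 5.3 is fixed, so ζ falls and overshoot grows.

increase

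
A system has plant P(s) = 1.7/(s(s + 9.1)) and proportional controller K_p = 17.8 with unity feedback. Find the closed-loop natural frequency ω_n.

The closed-loop denominator is s(s+9.1) + 17.8·1.7 = s² + 9.1s + 30.26.
So ω_n² = 30.26 ⇒ ω_n = 5.501 rad/s, and ζ = 9.1/(2ω_n) = 0.827.

ω_n = 5.5 rad/s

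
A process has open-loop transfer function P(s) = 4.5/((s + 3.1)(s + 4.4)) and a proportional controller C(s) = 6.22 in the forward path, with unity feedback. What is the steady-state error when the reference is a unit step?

The loop is type 0. Static position error constant K_pos = C(0)·P(0) = 6.22·0.3299 = 2.052.
Steady-state error to a unit step: e_ss = 1/(1+K_pos) = 1/3.052 = 0.328.

0.328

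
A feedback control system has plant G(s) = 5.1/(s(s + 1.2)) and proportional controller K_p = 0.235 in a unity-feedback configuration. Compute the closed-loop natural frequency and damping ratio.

With unity feedback the closed-loop characteristic equation is s² + 1.2s + 0.235·5.1 = s² + 1.2s + 1.198 = 0.
Matching s² + 2ζω_n s + ω_n²: ω_n = √1.198 = 1.095 rad/s and 2ζω_n = 1.2, so ζ = 1.2/(2·1.095) = 0.548.

ω_n = 1.09 rad/s, ζ = 0.548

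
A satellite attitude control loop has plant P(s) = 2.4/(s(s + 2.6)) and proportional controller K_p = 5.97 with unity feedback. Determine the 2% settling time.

From 1 + K_pP(s) = 0: s² + 2.6s + 14.33 = 0 ⇒ ω_n = 3.785, ζ = 0.3434.
2% settling time T_s ≈ 4/(ζω_n) = 4/1.3 = 3.08 s.

T_s ≈ 3.08 s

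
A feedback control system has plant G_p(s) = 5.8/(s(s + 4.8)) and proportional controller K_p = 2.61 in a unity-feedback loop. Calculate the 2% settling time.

T_s ≈ 1.67 s

From 1 + K_pG_p(s) = 0: s² + 4.8s + 15.14 = 0 ⇒ ω_n = 3.891, ζ = 0.6168.
2% settling time T_s ≈ 4/(ζω_n) = 4/2.4 = 1.67 s.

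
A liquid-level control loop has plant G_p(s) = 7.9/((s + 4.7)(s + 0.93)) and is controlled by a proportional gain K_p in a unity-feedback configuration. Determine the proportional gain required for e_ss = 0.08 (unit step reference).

K_p = 6.36

Steady-state error for a unit step on this type-0 loop is 1/(1 + K_p·G_p(0)).
G_p(0) = 1.807. Require 1/(1 + K_p·1.807) = 0.08, so 1 + 1.807·K_p = 12.5.
K_p = (12.5 − 1)/1.807 = 6.36.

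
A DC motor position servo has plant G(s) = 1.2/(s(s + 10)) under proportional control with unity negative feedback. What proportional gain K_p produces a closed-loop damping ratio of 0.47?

Closed-loop characteristic equation: s² + 10s + K_p·1.2 = 0.
So ω_n = √(1.2K_p) and 2ζω_n = 10, giving ζ = 10/(2√(1.2K_p)).
Setting ζ = 0.47: √(1.2K_p) = 10/(2·0.47) = 10.64, so K_p = 113.2/1.2 = 94.3.

K_p = 94.3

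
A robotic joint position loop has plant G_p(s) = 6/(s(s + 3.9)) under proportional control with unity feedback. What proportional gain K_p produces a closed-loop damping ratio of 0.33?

Closed-loop characteristic equation: s² + 3.9s + K_p·6 = 0.
So ω_n = √(6K_p) and 2ζω_n = 3.9, giving ζ = 3.9/(2√(6K_p)).
Setting ζ = 0.33: √(6K_p) = 3.9/(2·0.33) = 5.909, so K_p = 34.92/6 = 5.82.

K_p = 5.82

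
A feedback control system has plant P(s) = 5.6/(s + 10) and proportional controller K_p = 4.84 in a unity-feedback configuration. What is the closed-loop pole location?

s = -37.1

Closed-loop transfer function: T(s) = K_p·P(s)/(1 + K_p·P(s)) = 27.1/(s + 10 + 27.1) = 27.1/(s + 37.1).
The closed-loop pole is at s = −37.1.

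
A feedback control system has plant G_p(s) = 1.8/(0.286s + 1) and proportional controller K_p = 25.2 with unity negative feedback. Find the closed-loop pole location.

Closed loop: T(s) = K_p·G_p/(1+K_p·G_p) = 45.36/(0.286s + 1 + 45.36), with pole at s = −(1 + 45.36)/0.286 = −162.1.

s = -162.1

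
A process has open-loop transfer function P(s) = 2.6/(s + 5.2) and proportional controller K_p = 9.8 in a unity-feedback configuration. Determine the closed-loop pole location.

s = -30.68

Closed-loop transfer function: T(s) = K_p·P(s)/(1 + K_p·P(s)) = 25.48/(s + 5.2 + 25.48) = 25.48/(s + 30.68).
The closed-loop pole is at s = −30.68.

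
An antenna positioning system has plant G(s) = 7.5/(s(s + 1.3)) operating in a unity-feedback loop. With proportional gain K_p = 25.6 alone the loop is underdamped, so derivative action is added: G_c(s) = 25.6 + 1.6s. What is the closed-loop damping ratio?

Forward path: (25.6 + 1.6s)·7.5/(s(s+1.3)). The closed-loop characteristic equation is s² + (1.3 + 7.5·1.6)s + 7.5·25.6 = 0.
That is s² + 13.3s + 192 = 0, so ω_n = 13.86 rad/s and ζ = 13.3/(2·13.86) = 0.4799.

ζ = 0.48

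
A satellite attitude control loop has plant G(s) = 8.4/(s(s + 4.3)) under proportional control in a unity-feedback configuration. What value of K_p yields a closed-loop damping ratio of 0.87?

Closed-loop characteristic equation: s² + 4.3s + K_p·8.4 = 0.
So ω_n = √(8.4K_p) and 2ζω_n = 4.3, giving ζ = 4.3/(2√(8.4K_p)).
Setting ζ = 0.87: √(8.4K_p) = 4.3/(2·0.87) = 2.471, so K_p = 6.107/8.4 = 0.727.

K_p = 0.727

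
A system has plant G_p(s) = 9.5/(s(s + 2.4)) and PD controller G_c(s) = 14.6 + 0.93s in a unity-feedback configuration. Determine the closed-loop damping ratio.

Forward path: (14.6 + 0.93s)·9.5/(s(s+2.4)). The closed-loop characteristic equation is s² + (2.4 + 9.5·0.93)s + 9.5·14.6 = 0.
That is s² + 11.24s + 138.7 = 0, so ω_n = 11.78 rad/s and ζ = 11.24/(2·11.78) = 0.477.

ζ = 0.477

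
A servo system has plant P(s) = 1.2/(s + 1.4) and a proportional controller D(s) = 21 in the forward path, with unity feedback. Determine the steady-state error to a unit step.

0.0526

The loop is type 0. Static position error constant K_pos = D(0)·P(0) = 21·0.8571 = 18.
Steady-state error to a unit step: e_ss = 1/(1+K_pos) = 1/19 = 0.0526.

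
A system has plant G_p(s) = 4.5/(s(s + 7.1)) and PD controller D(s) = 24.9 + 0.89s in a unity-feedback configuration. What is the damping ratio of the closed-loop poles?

ζ = 0.525

Forward path: (24.9 + 0.89s)·4.5/(s(s+7.1)). The closed-loop characteristic equation is s² + (7.1 + 4.5·0.89)s + 4.5·24.9 = 0.
That is s² + 11.11s + 112 = 0, so ω_n = 10.59 rad/s and ζ = 11.11/(2·10.59) = 0.5245.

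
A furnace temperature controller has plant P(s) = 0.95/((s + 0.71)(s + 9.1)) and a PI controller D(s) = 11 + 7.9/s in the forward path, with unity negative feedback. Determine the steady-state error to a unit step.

0

The open loop D(s)P(s) has a pole at the origin (type 1), so the static position error constant is infinite and e_ss = 1/(1+∞) = 0.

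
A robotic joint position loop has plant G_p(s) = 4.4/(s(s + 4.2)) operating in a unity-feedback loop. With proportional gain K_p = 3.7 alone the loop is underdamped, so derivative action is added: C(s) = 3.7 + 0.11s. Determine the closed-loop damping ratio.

Forward path: (3.7 + 0.11s)·4.4/(s(s+4.2)). The closed-loop characteristic equation is s² + (4.2 + 4.4·0.11)s + 4.4·3.7 = 0.
That is s² + 4.684s + 16.28 = 0, so ω_n = 4.035 rad/s and ζ = 4.684/(2·4.035) = 0.5804.

ζ = 0.58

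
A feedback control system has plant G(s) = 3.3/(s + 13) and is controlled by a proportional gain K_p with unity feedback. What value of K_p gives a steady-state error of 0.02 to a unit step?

K_p = 193

Steady-state error for a unit step on this type-0 loop is 1/(1 + K_p·G(0)).
G(0) = 0.2538. Require 1/(1 + K_p·0.2538) = 0.02, so 1 + 0.2538·K_p = 50.
K_p = (50 − 1)/0.2538 = 193.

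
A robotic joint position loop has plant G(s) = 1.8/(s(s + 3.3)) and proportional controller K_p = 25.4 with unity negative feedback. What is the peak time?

The closed-loop denominator s² + 3.3s + 45.72 gives ω_n = √45.72 = 6.762 and ζ = 3.3/(2ω_n) = 0.244.
Damped frequency ω_d = ω_n√(1−ζ²) = 6.557 rad/s, so peak time T_p = π/ω_d = 0.479 s.

T_p = 0.479 s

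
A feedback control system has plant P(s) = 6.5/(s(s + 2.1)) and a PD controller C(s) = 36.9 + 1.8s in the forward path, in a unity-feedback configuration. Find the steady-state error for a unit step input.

0

The open loop C(s)P(s) has a pole at the origin (type 1), so the static position error constant is infinite and e_ss = 1/(1+∞) = 0.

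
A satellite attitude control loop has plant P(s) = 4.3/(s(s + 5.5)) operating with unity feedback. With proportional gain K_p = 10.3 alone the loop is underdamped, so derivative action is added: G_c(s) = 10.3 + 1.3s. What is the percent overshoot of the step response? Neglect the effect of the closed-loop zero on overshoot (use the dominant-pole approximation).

Forward path: (10.3 + 1.3s)·4.3/(s(s+5.5)). The closed-loop characteristic equation is s² + (5.5 + 4.3·1.3)s + 4.3·10.3 = 0.
That is s² + 11.09s + 44.29 = 0, so ω_n = 6.655 rad/s and ζ = 11.09/(2·6.655) = 0.8332.
%OS = 100·exp(−πζ/√(1−ζ²)) = 0.879%.

0.879%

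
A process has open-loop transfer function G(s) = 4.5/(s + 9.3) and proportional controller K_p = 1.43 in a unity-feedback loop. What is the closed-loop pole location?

s = -15.73

Closed-loop transfer function: T(s) = K_p·G(s)/(1 + K_p·G(s)) = 6.435/(s + 9.3 + 6.435) = 6.435/(s + 15.73).
The closed-loop pole is at s = −15.73.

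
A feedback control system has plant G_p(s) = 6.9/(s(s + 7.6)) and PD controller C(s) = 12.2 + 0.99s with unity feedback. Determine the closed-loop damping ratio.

ζ = 0.786

Forward path: (12.2 + 0.99s)·6.9/(s(s+7.6)). The closed-loop characteristic equation is s² + (7.6 + 6.9·0.99)s + 6.9·12.2 = 0.
That is s² + 14.43s + 84.18 = 0, so ω_n = 9.175 rad/s and ζ = 14.43/(2·9.175) = 0.7864.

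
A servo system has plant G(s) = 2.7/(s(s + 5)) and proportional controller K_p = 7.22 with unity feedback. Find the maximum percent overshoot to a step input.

From 1 + K_pG(s) = 0: s² + 5s + 19.49 = 0 ⇒ ω_n = 4.415, ζ = 0.5662.
%OS = 100·exp(−πζ/√(1−ζ²)) = 100·exp(−π·0.5662/√0.6794) = 11.6%.

11.6%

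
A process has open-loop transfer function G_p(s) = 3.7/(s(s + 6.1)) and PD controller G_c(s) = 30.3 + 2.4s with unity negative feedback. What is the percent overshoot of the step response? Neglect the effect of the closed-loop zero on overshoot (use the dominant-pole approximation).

Forward path: (30.3 + 2.4s)·3.7/(s(s+6.1)). The closed-loop characteristic equation is s² + (6.1 + 3.7·2.4)s + 3.7·30.3 = 0.
That is s² + 14.98s + 112.1 = 0, so ω_n = 10.59 rad/s and ζ = 14.98/(2·10.59) = 0.7074.
%OS = 100·exp(−πζ/√(1−ζ²)) = 4.31%.

4.31%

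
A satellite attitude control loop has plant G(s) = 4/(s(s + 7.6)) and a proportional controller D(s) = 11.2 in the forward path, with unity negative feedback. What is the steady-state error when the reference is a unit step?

0

The open loop D(s)G(s) has a pole at the origin (type 1), so the static position error constant is infinite and e_ss = 1/(1+∞) = 0.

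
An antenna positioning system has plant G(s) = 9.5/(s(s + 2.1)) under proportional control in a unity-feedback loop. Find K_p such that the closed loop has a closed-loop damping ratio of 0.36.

Closed-loop characteristic equation: s² + 2.1s + K_p·9.5 = 0.
So ω_n = √(9.5K_p) and 2ζω_n = 2.1, giving ζ = 2.1/(2√(9.5K_p)).
Setting ζ = 0.36: √(9.5K_p) = 2.1/(2·0.36) = 2.917, so K_p = 8.507/9.5 = 0.895.

K_p = 0.895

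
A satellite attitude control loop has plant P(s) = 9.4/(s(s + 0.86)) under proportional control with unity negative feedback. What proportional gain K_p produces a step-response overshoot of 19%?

K_p = 0.0901

From %OS = 100·exp(−πζ/√(1−ζ²)) = 19%, ζ = −ln(0.19)/√(π²+ln²(0.19)) = 0.4673.
Characteristic equation s² + 0.86s + 9.4K_p = 0 gives ζ = 0.86/(2√(9.4K_p)).
Setting ζ = 0.4673: √(9.4K_p) = 0.86/(2·0.4673) = 0.9201, so K_p = 0.8466/9.4 = 0.0901.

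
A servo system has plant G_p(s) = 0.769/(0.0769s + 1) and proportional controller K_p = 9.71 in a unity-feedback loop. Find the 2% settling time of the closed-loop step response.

Closed loop: T(s) = K_p·G_p/(1+K_p·G_p) = 7.467/(0.0769s + 1 + 7.467), with pole at s = −(1 + 7.467)/0.0769 = −110.1.
τ = 1/110.1 = 0.009082 s, so 2% settling time ≈ 4τ = 0.0363 s.

T_s ≈ 0.0363 s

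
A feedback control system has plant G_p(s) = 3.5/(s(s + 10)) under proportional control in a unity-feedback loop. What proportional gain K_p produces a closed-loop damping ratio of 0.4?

K_p = 44.6

Closed-loop characteristic equation: s² + 10s + K_p·3.5 = 0.
So ω_n = √(3.5K_p) and 2ζω_n = 10, giving ζ = 10/(2√(3.5K_p)).
Setting ζ = 0.4: √(3.5K_p) = 10/(2·0.4) = 12.5, so K_p = 156.2/3.5 = 44.6.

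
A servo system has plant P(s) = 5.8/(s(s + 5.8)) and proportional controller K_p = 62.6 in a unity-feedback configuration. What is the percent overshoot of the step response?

Closed-loop characteristic equation: s² + 5.8s + 363.1 = 0, so ω_n = 19.05 rad/s and ζ = 5.8/(2·19.05) = 0.1522.
%OS = 100·exp(−πζ/√(1−ζ²)) = 100·exp(−π·0.1522/√0.9768) = 61.6%.

61.6%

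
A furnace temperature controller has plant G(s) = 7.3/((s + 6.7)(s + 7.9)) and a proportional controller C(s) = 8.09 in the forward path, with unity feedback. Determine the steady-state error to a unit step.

0.473

The loop is type 0. Static position error constant K_pos = C(0)·G(0) = 8.09·0.1379 = 1.116.
Steady-state error to a unit step: e_ss = 1/(1+K_pos) = 1/2.116 = 0.473.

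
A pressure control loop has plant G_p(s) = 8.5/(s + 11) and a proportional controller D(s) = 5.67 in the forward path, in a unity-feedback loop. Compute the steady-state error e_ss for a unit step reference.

The loop is type 0. Static position error constant K_pos = D(0)·G_p(0) = 5.67·0.7727 = 4.381.
Steady-state error to a unit step: e_ss = 1/(1+K_pos) = 1/5.381 = 0.186.

0.186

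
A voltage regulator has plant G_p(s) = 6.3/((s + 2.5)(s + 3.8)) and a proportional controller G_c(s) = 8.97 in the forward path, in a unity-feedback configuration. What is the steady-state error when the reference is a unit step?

0.144

The loop is type 0. Static position error constant K_pos = G_c(0)·G_p(0) = 8.97·0.6632 = 5.949.
Steady-state error to a unit step: e_ss = 1/(1+K_pos) = 1/6.949 = 0.144.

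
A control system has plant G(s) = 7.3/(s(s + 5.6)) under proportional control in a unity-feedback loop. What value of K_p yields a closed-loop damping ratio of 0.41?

Closed-loop characteristic equation: s² + 5.6s + K_p·7.3 = 0.
So ω_n = √(7.3K_p) and 2ζω_n = 5.6, giving ζ = 5.6/(2√(7.3K_p)).
Setting ζ = 0.41: √(7.3K_p) = 5.6/(2·0.41) = 6.829, so K_p = 46.64/7.3 = 6.39.

K_p = 6.39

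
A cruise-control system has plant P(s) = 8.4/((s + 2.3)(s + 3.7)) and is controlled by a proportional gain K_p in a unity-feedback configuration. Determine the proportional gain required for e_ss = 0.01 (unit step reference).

K_p = 100

Steady-state error for a unit step on this type-0 loop is 1/(1 + K_p·P(0)).
P(0) = 0.9871. Require 1/(1 + K_p·0.9871) = 0.01, so 1 + 0.9871·K_p = 100.
K_p = (100 − 1)/0.9871 = 100.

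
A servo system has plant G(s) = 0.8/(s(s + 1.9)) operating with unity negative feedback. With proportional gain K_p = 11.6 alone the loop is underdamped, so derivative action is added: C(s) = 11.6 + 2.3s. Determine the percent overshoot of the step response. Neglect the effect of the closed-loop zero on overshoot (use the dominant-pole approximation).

Forward path: (11.6 + 2.3s)·0.8/(s(s+1.9)). The closed-loop characteristic equation is s² + (1.9 + 0.8·2.3)s + 0.8·11.6 = 0.
That is s² + 3.74s + 9.28 = 0, so ω_n = 3.046 rad/s and ζ = 3.74/(2·3.046) = 0.6139.
%OS = 100·exp(−πζ/√(1−ζ²)) = 8.69%.

8.69%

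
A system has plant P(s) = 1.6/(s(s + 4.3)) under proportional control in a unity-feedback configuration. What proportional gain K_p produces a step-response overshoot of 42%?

From %OS = 100·exp(−πζ/√(1−ζ²)) = 42%, ζ = −ln(0.42)/√(π²+ln²(0.42)) = 0.2662.
Characteristic equation s² + 4.3s + 1.6K_p = 0 gives ζ = 4.3/(2√(1.6K_p)).
Setting ζ = 0.2662: √(1.6K_p) = 4.3/(2·0.2662) = 8.077, so K_p = 65.25/1.6 = 40.8.

K_p = 40.8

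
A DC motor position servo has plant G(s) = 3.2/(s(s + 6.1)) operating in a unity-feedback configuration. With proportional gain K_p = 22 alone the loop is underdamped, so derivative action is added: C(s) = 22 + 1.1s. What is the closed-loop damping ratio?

Forward path: (22 + 1.1s)·3.2/(s(s+6.1)). The closed-loop characteristic equation is s² + (6.1 + 3.2·1.1)s + 3.2·22 = 0.
That is s² + 9.62s + 70.4 = 0, so ω_n = 8.39 rad/s and ζ = 9.62/(2·8.39) = 0.5733.

ζ = 0.573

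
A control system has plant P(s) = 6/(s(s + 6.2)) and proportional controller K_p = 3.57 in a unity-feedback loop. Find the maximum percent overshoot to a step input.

The closed-loop denominator s² + 6.2s + 21.42 gives ω_n = √21.42 = 4.628 and ζ = 6.2/(2ω_n) = 0.6698.
%OS = 100·exp(−πζ/√(1−ζ²)) = 100·exp(−π·0.6698/√0.5514) = 5.88%.

5.88%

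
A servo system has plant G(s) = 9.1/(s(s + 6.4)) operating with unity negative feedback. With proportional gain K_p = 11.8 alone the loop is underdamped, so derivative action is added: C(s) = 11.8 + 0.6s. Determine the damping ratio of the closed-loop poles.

Forward path: (11.8 + 0.6s)·9.1/(s(s+6.4)). The closed-loop characteristic equation is s² + (6.4 + 9.1·0.6)s + 9.1·11.8 = 0.
That is s² + 11.86s + 107.4 = 0, so ω_n = 10.36 rad/s and ζ = 11.86/(2·10.36) = 0.5723.

ζ = 0.572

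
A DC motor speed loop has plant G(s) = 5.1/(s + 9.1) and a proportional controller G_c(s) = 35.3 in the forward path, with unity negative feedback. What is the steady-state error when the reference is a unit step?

The loop is type 0. Static position error constant K_pos = G_c(0)·G(0) = 35.3·0.5604 = 19.78.
Steady-state error to a unit step: e_ss = 1/(1+K_pos) = 1/20.78 = 0.0481.

0.0481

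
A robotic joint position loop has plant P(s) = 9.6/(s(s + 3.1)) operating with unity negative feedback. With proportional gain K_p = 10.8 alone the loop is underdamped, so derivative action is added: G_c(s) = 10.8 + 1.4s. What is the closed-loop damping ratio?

ζ = 0.812

Forward path: (10.8 + 1.4s)·9.6/(s(s+3.1)). The closed-loop characteristic equation is s² + (3.1 + 9.6·1.4)s + 9.6·10.8 = 0.
That is s² + 16.54s + 103.7 = 0, so ω_n = 10.18 rad/s and ζ = 16.54/(2·10.18) = 0.8122.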